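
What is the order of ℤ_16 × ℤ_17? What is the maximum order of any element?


|ℤ_16 × ℤ_17| = 16 × 17 = 272
Max element order = lcm(16,17) = 272
Cyclic? Yes (gcd=1)

|ℤ_16×ℤ_17| = 272, max element order = 272


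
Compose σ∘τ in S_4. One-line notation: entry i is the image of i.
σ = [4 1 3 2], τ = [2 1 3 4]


σ∘τ: apply τ first, then σ
1 →τ 2 →σ 1
2 →τ 1 →σ 4
3 →τ 3 →σ 3
4 →τ 4 →σ 2

σ∘τ = [1 4 3 2]


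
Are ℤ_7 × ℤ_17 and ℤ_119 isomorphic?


Comparing ℤ_7 × ℤ_17 and ℤ_119:
gcd(7,17) = 1, so ℤ_7 × ℤ_17 ≅ ℤ_119 (CRT)

Yes, ℤ_7 × ℤ_17 ≅ ℤ_119


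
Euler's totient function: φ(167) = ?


Factor n: 167 = 167
φ(n) = n · ∏(1 - 1/p) over distinct primes p | n
φ(167) = 167 · (1 - 1/167) = 166

φ(167) = 166


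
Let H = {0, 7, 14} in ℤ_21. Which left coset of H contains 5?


5 + H = {5 + h (mod 21) : h ∈ H}
5+0=5, 5+7=12, 5+14=19

5 + H = {5, 12, 19}


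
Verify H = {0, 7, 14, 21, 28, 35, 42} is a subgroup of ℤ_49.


Subgroup test for H = {0, 7, 14, 21, 28, 35, 42} in (ℤ_49, +):
(1) 0 ∈ H? Yes
(2) Closure: for all a,b ∈ H, (a+b) mod 49 ∈ H? Yes
(3) Inverses: for all a ∈ H, -a mod 49 ∈ H? Yes

Yes, H is a subgroup of ℤ_49


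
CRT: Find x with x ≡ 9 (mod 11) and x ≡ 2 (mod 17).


m₁ = 11, m₂ = 17, gcd = 1, so CRT applies. M = m₁·m₂ = 187
Let M₁ = M/m₁ = 17, M₂ = M/m₂ = 11
Find y₁ ≡ M₁⁻¹ (mod m₁): 17⁻¹ ≡ 2 (mod 11)
Find y₂ ≡ M₂⁻¹ (mod m₂): 11⁻¹ ≡ 14 (mod 17)
x = a₁·M₁·y₁ + a₂·M₂·y₂ = 9·17·2 + 2·11·14 = 614
Reduce mod 187: x ≡ 53
Check: 53 mod 11 = 9 ✓, 53 mod 17 = 2 ✓

x ≡ 53 (mod 187)


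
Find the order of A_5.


|A_n| = n!/2 (even permutations)
|A_5| = 5!/2 = 120/2 = 60

|A_5| = 60


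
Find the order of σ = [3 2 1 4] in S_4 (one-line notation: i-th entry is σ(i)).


Cycle decomposition: (1 3)
Cycle lengths: 2
Order = lcm(2) = 2

ord(σ) = 2


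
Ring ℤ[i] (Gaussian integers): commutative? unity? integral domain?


ℤ[i] is a commutative integral domain with unity 1 (in fact a Euclidean domain)
Commutative: Yes
Integral domain: Yes
Has unity: Yes

ℤ[i] (Gaussian integers): Commutative=Yes, Unity=Yes


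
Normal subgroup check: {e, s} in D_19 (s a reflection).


H = {e, s} in D_19 (s a reflection)
r·s·r⁻¹ = sr⁻² ≠ s for n ≥ 3, so {e, s} is not closed under conjugation

No, not a normal subgroup


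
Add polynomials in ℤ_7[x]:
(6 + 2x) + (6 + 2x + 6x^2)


Add coefficients mod 7:
x^0: 6 + 6 = 5 (mod 7)
x^1: 2 + 2 = 4 (mod 7)
x^2: 0 + 6 = 6 (mod 7)
Result: 5 + 4x + 6x^2

f + g = 5 + 4x + 6x^2


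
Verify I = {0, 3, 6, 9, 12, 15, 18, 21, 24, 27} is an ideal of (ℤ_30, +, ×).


Check ideal conditions for I = {0, 3, 6, 9, 12, 15, 18, 21, 24, 27} in ℤ_30:
(1) I is an additive subgroup? Yes
(2) For r ∈ ℤ_30 and a ∈ I: r·a ∈ I? Yes

Yes, I is an ideal of ℤ_30


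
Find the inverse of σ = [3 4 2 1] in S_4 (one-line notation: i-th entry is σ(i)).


To find σ⁻¹, swap domain and range:
σ(1) = 3 → σ⁻¹(3) = 1
σ(2) = 4 → σ⁻¹(4) = 2
σ(3) = 2 → σ⁻¹(2) = 3
σ(4) = 1 → σ⁻¹(1) = 4

σ⁻¹ = [4 3 1 2]


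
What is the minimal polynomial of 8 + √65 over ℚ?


Let α = 8 + √65. Then α - 8 = √65, so (α - 8)² = 65, giving α² - 16α - 1 = 0. Degree 2 and α ∉ ℚ, so this is the minimal polynomial.

Minimal polynomial: x² - 16x - 1


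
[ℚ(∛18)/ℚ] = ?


∛18 has minimal polynomial x³ - 18 (irreducible over ℚ since 18 is not a perfect cube)

[ℚ(∛18)/ℚ] = 3


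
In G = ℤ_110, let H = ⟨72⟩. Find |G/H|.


|⟨72⟩| = n / gcd(72, 110) = 110 / 2 = 55
H is normal (ℤ_110 is abelian).
|G/H| = |G| / |H| = 110 / 55 = 2

|G/H| = 2


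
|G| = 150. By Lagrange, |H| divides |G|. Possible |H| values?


Lagrange's theorem: |H| divides |G|
|G| = 150
Divisors of 150: 1, 2, 3, 5, 6, 10, 15, 25, 30, 50, 75, 150

Possible subgroup orders: {1, 2, 3, 5, 6, 10, 15, 25, 30, 50, 75, 150}


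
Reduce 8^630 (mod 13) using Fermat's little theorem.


Fermat's little theorem: if p is prime and gcd(a,p)=1, then a^(p-1) ≡ 1 (mod p)
p = 13 is prime, gcd(8,13) = 1
Reduce exponent: 630 mod 12 = 6
So 8^630 ≡ 8^6 (mod 13)
8^6 mod 13 = 12

8^630 ≡ 12 (mod 13)


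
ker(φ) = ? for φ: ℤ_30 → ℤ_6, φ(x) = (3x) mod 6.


Kernel = preimage of identity
ker(φ) = {x ∈ ℤ_30 : 3x ≡ 0 (mod 6)}. Since 6 | 30, φ is well-defined. The kernel is the cyclic subgroup ⟨2⟩ of ℤ_30 (order 15), i.e. {0, 2, 4, 6, 8, 10, 12, 14, 16, 18, 20, 22, 24, 26, 28}

ker(φ) = {0, 2, 4, 6, 8, 10, 12, 14, 16, 18, 20, 22, 24, 26, 28}


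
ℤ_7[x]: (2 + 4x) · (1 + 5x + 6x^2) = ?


Expand and collect like terms; reduce coefficients mod 7:
x^0: 2·1 = 2 ≡ 2 (mod 7)
x^1: 2·5 + 4·1 = 14 ≡ 0 (mod 7)
x^2: 2·6 + 4·5 = 32 ≡ 4 (mod 7)
x^3: 4·6 = 24 ≡ 3 (mod 7)
Result: 2 + 4x^2 + 3x^3

f · g = 2 + 4x^2 + 3x^3


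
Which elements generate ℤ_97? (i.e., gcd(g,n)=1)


g generates ℤ_n iff gcd(g,n) = 1
Prime factors of 97: 97
Generators are g ∈ {1,...,96} not divisible by any of these primes.
Generators: {1, 2, 3, 4, 5, 6, 7, 8, 9, 10, 11, 12, 13, 14, 15, 16, 17, 18, 19, 20, 21, 22, 23, 24, 25, 26, 27, 28, 29, 30, 31, 32, 33, 34, 35, 36, 37, 38, 39, 40, 41, 42, 43, 44, 45, 46, 47, 48, 49, 50, 51, 52, 53, 54, 55, 56, 57, 58, 59, 60, 61, 62, 63, 64, 65, 66, 67, 68, 69, 70, 71, 72, 73, 74, 75, 76, 77, 78, 79, 80, 81, 82, 83, 84, 85, 86, 87, 88, 89, 90, 91, 92, 93, 94, 95, 96}
Number of generators = φ(97) = 96

Generators of ℤ_97 = {1, 2, 3, 4, 5, 6, 7, 8, 9, 10, 11, 12, 13, 14, 15, 16, 17, 18, 19, 20, 21, 22, 23, 24, 25, 26, 27, 28, 29, 30, 31, 32, 33, 34, 35, 36, 37, 38, 39, 40, 41, 42, 43, 44, 45, 46, 47, 48, 49, 50, 51, 52, 53, 54, 55, 56, 57, 58, 59, 60, 61, 62, 63, 64, 65, 66, 67, 68, 69, 70, 71, 72, 73, 74, 75, 76, 77, 78, 79, 80, 81, 82, 83, 84, 85, 86, 87, 88, 89, 90, 91, 92, 93, 94, 95, 96}


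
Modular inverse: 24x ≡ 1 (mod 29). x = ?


Use the extended Euclidean algorithm to write 1 = 24·s + 29·t; then s mod 29 is the inverse.
Euclidean algorithm:
  24 = 0·29 + 24
  29 = 1·24 + 5
  24 = 4·5 + 4
  5 = 1·4 + 1
  4 = 4·1 + 0
gcd(24,29) = 1
Back-substitution gives: 24·(-6) + 29·(5) = 1
So 24⁻¹ ≡ -6 ≡ 23 (mod 29)
Check: 24 × 23 = 552 ≡ 1 (mod 29) ✓

24⁻¹ ≡ 23 (mod 29)


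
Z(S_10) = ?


Z(G) = {g ∈ G | gx = xg for all x ∈ G}
S_n is non-abelian for n ≥ 3; Z(S_10) is trivial

Z(S_10) = {e}


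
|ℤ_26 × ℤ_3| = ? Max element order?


|ℤ_26 × ℤ_3| = 26 × 3 = 78
Max element order = lcm(26,3) = 78
Cyclic? Yes (gcd=1)

|ℤ_26×ℤ_3| = 78, max element order = 78


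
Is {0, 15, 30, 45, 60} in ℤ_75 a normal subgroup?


H = {0, 15, 30, 45, 60} in ℤ_75
ℤ_75 is abelian; every subgroup of an abelian group is normal

Yes, normal subgroup


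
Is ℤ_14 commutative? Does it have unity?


ℤ_14 is a commutative ring with unity 1; 14 = 2×7 is composite, so 2·7 ≡ 0 gives zero divisors (not an integral domain)
Commutative: Yes
Integral domain: No
Has unity: Yes

ℤ_14: Commutative=Yes, Unity=Yes


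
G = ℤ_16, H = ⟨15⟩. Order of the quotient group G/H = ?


|⟨15⟩| = n / gcd(15, 16) = 16 / 1 = 16
H is normal (ℤ_16 is abelian).
|G/H| = |G| / |H| = 16 / 16 = 1

|G/H| = 1


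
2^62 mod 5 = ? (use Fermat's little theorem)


Fermat's little theorem: if p is prime and gcd(a,p)=1, then a^(p-1) ≡ 1 (mod p)
p = 5 is prime, gcd(2,5) = 1
Reduce exponent: 62 mod 4 = 2
So 2^62 ≡ 2^2 (mod 5)
2^2 mod 5 = 4

2^62 ≡ 4 (mod 5)


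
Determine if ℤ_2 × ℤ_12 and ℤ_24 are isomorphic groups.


Comparing ℤ_2 × ℤ_12 and ℤ_24:
gcd(2,12) = 2 ≠ 1. Max element order in ℤ_2×ℤ_12 is lcm(2,12) = 12 < 24, so it has no element of order 24

No, ℤ_2 × ℤ_12 ≇ ℤ_24


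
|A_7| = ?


|A_n| = n!/2 (even permutations)
|A_7| = 7!/2 = 5040/2 = 2520

|A_7| = 2520


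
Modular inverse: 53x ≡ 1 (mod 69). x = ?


Use the extended Euclidean algorithm to write 1 = 53·s + 69·t; then s mod 69 is the inverse.
Euclidean algorithm:
  53 = 0·69 + 53
  69 = 1·53 + 16
  53 = 3·16 + 5
  16 = 3·5 + 1
  5 = 5·1 + 0
gcd(53,69) = 1
Back-substitution gives: 53·(-13) + 69·(10) = 1
So 53⁻¹ ≡ -13 ≡ 56 (mod 69)
Check: 53 × 56 = 2968 ≡ 1 (mod 69) ✓

53⁻¹ ≡ 56 (mod 69)


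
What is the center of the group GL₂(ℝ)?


Z(G) = {g ∈ G | gx = xg for all x ∈ G}
Only scalar multiples of the identity commute with all invertible matrices

Z(GL₂(ℝ)) = {aI : a ∈ ℝ, a ≠ 0}


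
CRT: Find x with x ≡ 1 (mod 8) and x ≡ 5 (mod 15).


m₁ = 8, m₂ = 15, gcd = 1, so CRT applies. M = m₁·m₂ = 120
Let M₁ = M/m₁ = 15, M₂ = M/m₂ = 8
Find y₁ ≡ M₁⁻¹ (mod m₁): 15⁻¹ ≡ 7 (mod 8)
Find y₂ ≡ M₂⁻¹ (mod m₂): 8⁻¹ ≡ 2 (mod 15)
x = a₁·M₁·y₁ + a₂·M₂·y₂ = 1·15·7 + 5·8·2 = 185
Reduce mod 120: x ≡ 65
Check: 65 mod 8 = 1 ✓, 65 mod 15 = 5 ✓

x ≡ 65 (mod 120)


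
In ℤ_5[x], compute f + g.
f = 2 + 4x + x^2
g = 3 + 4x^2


Add coefficients mod 5:
x^0: 2 + 3 = 0 (mod 5)
x^1: 4 + 0 = 4 (mod 5)
x^2: 1 + 4 = 0 (mod 5)
Result: 4x

f + g = 4x


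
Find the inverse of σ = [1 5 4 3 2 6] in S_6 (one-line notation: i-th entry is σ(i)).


To find σ⁻¹, swap domain and range:
σ(1) = 1 → σ⁻¹(1) = 1
σ(2) = 5 → σ⁻¹(5) = 2
σ(3) = 4 → σ⁻¹(4) = 3
σ(4) = 3 → σ⁻¹(3) = 4
σ(5) = 2 → σ⁻¹(2) = 5
σ(6) = 6 → σ⁻¹(6) = 6

σ⁻¹ = [1 5 4 3 2 6]


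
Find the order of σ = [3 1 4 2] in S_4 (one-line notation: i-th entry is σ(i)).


Cycle decomposition: (1 3 4 2)
Cycle lengths: 4
Order = lcm(4) = 4

ord(σ) = 4


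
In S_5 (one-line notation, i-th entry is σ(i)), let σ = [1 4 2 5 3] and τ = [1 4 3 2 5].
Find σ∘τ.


σ∘τ: apply τ first, then σ
1 →τ 1 →σ 1
2 →τ 4 →σ 5
3 →τ 3 →σ 2
4 →τ 2 →σ 4
5 →τ 5 →σ 3

σ∘τ = [1 5 2 4 3]


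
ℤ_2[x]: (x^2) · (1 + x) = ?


Expand and collect like terms; reduce coefficients mod 2:
x^0: 0·1 = 0 ≡ 0 (mod 2)
x^1: 0·1 + 0·1 = 0 ≡ 0 (mod 2)
x^2: 0·1 + 1·1 = 1 ≡ 1 (mod 2)
x^3: 1·1 = 1 ≡ 1 (mod 2)
Result: x^2 + x^3

f · g = x^2 + x^3


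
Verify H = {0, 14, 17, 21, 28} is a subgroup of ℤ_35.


Subgroup test for H = {0, 14, 17, 21, 28} in (ℤ_35, +):
(1) 0 ∈ H? Yes
(2) Closure: for all a,b ∈ H, (a+b) mod 35 ∈ H? No  [counterexample: 14 + 17 = 31 ∉ H]
(3) Inverses: for all a ∈ H, -a mod 35 ∈ H? No

No, H is not a subgroup of ℤ_35


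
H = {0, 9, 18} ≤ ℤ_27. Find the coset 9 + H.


9 + H = {9 + h (mod 27) : h ∈ H}
9+0=9, 9+9=18, 9+18=0
9 + H = {0, 9, 18} = 0 + H

9 + H = {0, 9, 18}


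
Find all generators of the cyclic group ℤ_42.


g generates ℤ_n iff gcd(g,n) = 1
Prime factors of 42: 2, 3, 7
Generators are g ∈ {1,...,41} not divisible by any of these primes.
Generators: {1, 5, 11, 13, 17, 19, 23, 25, 29, 31, 37, 41}
Number of generators = φ(42) = 12

Generators of ℤ_42 = {1, 5, 11, 13, 17, 19, 23, 25, 29, 31, 37, 41}


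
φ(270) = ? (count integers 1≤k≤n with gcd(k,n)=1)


Factor n: 270 = 2 × 3^3 × 5
φ(n) = n · ∏(1 - 1/p) over distinct primes p | n
φ(270) = 270 · (1 - 1/2) · (1 - 1/3) · (1 - 1/5) = 72

φ(270) = 72


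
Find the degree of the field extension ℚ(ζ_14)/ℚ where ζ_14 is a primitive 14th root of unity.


[ℚ(ζ_n):ℚ] = deg Φ_n(x) = φ(n). Here φ(14) = 6

[ℚ(ζ_14)/ℚ where ζ_14 is a primitive 14th root of unity] = 6


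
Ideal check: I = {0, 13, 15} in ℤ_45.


Check ideal conditions for I = {0, 13, 15} in ℤ_45:
(1) I is an additive subgroup? No
(2) For r ∈ ℤ_45 and a ∈ I: r·a ∈ I? No  [counterexample: r=2, a=13, r·a mod 45 = 26 ∉ I]

No, I is not an ideal of ℤ_45


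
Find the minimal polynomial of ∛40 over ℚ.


∛40 satisfies x³ - 40 = 0, irreducible over ℚ (no rational root; 40 is not a perfect cube)

Minimal polynomial: x³ - 40


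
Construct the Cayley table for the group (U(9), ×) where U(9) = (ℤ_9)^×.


Elements: {1, 2, 4, 5, 7, 8}
Operation: multiplication mod 9
Entry (a, b) = (a × b) mod 9

Cayley table:
  | 1 | 2 | 4 | 5 | 7 | 8
1 | 1 | 2 | 4 | 5 | 7 | 8
2 | 2 | 4 | 8 | 1 | 5 | 7
4 | 4 | 8 | 7 | 2 | 1 | 5
5 | 5 | 1 | 2 | 7 | 8 | 4
7 | 7 | 5 | 1 | 8 | 4 | 2
8 | 8 | 7 | 5 | 4 | 2 | 1


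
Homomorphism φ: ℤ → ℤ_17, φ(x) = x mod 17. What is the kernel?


Kernel = preimage of identity
ker(φ) = {x ∈ ℤ : x ≡ 0 (mod 17)} = 17ℤ = {0, ±17, ±34, ...}

ker(φ) = 17ℤ


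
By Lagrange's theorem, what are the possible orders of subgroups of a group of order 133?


Lagrange's theorem: |H| divides |G|
|G| = 133
Divisors of 133: 1, 7, 19, 133

Possible subgroup orders: {1, 7, 19, 133}


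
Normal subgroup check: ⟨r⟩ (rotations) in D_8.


H = ⟨r⟩ (rotations) in D_8
The rotation subgroup ⟨r⟩ has index 2 in D_8, so it is normal

Yes, normal subgroup


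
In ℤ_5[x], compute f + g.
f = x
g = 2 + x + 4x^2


Add coefficients mod 5:
x^0: 0 + 2 = 2 (mod 5)
x^1: 1 + 1 = 2 (mod 5)
x^2: 0 + 4 = 4 (mod 5)
Result: 2 + 2x + 4x^2

f + g = 2 + 2x + 4x^2


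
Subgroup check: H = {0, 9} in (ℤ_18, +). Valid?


Subgroup test for H = {0, 9} in (ℤ_18, +):
(1) 0 ∈ H? Yes
(2) Closure: for all a,b ∈ H, (a+b) mod 18 ∈ H? Yes
(3) Inverses: for all a ∈ H, -a mod 18 ∈ H? Yes

Yes, H is a subgroup of ℤ_18


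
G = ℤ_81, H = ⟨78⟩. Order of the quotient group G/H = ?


|⟨78⟩| = n / gcd(78, 81) = 81 / 3 = 27
H is normal (ℤ_81 is abelian).
|G/H| = |G| / |H| = 81 / 27 = 3

|G/H| = 3


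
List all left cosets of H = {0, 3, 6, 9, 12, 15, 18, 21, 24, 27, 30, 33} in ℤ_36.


H = {0, 3, 6, 9, 12, 15, 18, 21, 24, 27, 30, 33}, |H| = 12
Number of cosets = |G|/|H| = 36/12 = 3
0 + H = {0, 3, 6, 9, 12, 15, 18, 21, 24, 27, 30, 33}
1 + H = {1, 4, 7, 10, 13, 16, 19, 22, 25, 28, 31, 34}
2 + H = {2, 5, 8, 11, 14, 17, 20, 23, 26, 29, 32, 35}

Cosets: 0+H={0,3,6,9,12,15,18,21,24,27,30,33}; 1+H={1,4,7,10,13,16,19,22,25,28,31,34}; 2+H={2,5,8,11,14,17,20,23,26,29,32,35}


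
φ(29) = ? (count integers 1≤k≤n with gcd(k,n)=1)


φ(n) = count of k ∈ {1,...,n} with gcd(k,n)=1
Coprimes to 29: {1, 2, 3, 4, 5, 6, 7, 8, 9, 10, 11, 12, 13, 14, 15, 16, 17, 18, 19, 20, 21, 22, 23, 24, 25, 26, 27, 28}
Count: 28

φ(29) = 28


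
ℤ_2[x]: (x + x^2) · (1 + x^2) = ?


Expand and collect like terms; reduce coefficients mod 2:
x^0: 0·1 = 0 ≡ 0 (mod 2)
x^1: 0·0 + 1·1 = 1 ≡ 1 (mod 2)
x^2: 0·1 + 1·0 + 1·1 = 1 ≡ 1 (mod 2)
x^3: 1·1 + 1·0 = 1 ≡ 1 (mod 2)
x^4: 1·1 = 1 ≡ 1 (mod 2)
Result: x + x^2 + x^3 + x^4

f · g = x + x^2 + x^3 + x^4


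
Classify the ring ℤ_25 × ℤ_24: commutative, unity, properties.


Direct product ring; commutative with unity (1,1); but (1,0)·(0,1) = (0,0) gives zero divisors, so not an integral domain
Commutative: Yes
Integral domain: No
Has unity: Yes

ℤ_25 × ℤ_24: Commutative=Yes, Unity=Yes


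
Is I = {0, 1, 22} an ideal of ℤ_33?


Check ideal conditions for I = {0, 1, 22} in ℤ_33:
(1) I is an additive subgroup? No
(2) For r ∈ ℤ_33 and a ∈ I: r·a ∈ I? No  [counterexample: r=2, a=1, r·a mod 33 = 2 ∉ I]

No, I is not an ideal of ℤ_33


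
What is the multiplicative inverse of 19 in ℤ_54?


Use the extended Euclidean algorithm to write 1 = 19·s + 54·t; then s mod 54 is the inverse.
Euclidean algorithm:
  19 = 0·54 + 19
  54 = 2·19 + 16
  19 = 1·16 + 3
  16 = 5·3 + 1
  3 = 3·1 + 0
gcd(19,54) = 1
Back-substitution gives: 19·(-17) + 54·(6) = 1
So 19⁻¹ ≡ -17 ≡ 37 (mod 54)
Check: 19 × 37 = 703 ≡ 1 (mod 54) ✓

19⁻¹ ≡ 37 (mod 54)


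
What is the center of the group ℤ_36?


Z(G) = {g ∈ G | gx = xg for all x ∈ G}
ℤ_36 is abelian, so Z(G) = G

Z(ℤ_36) = ℤ_36


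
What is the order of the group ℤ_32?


ℤ_n has n elements.

|ℤ_32| = 32


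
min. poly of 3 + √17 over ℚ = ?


Let α = 3 + √17. Then α - 3 = √17, so (α - 3)² = 17, giving α² - 6α - 8 = 0. Degree 2 and α ∉ ℚ, so this is the minimal polynomial.

Minimal polynomial: x² - 6x - 8


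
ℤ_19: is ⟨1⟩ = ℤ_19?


g generates ℤ_n iff gcd(g, n) = 1
gcd(1, 19) = 1
Since gcd = 1, 1 is a generator.

Yes, 1 generates ℤ_19


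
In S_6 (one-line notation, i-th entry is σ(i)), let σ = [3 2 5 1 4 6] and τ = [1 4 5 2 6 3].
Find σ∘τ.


σ∘τ: apply τ first, then σ
1 →τ 1 →σ 3
2 →τ 4 →σ 1
3 →τ 5 →σ 4
4 →τ 2 →σ 2
5 →τ 6 →σ 6
6 →τ 3 →σ 5

σ∘τ = [3 1 4 2 6 5]


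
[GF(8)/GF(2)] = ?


GF(8) = GF(2^3), so the extension degree is 3

[GF(8)/GF(2)] = 3


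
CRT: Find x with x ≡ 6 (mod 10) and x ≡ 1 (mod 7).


m₁ = 10, m₂ = 7, gcd = 1, so CRT applies. M = m₁·m₂ = 70
Let M₁ = M/m₁ = 7, M₂ = M/m₂ = 10
Find y₁ ≡ M₁⁻¹ (mod m₁): 7⁻¹ ≡ 3 (mod 10)
Find y₂ ≡ M₂⁻¹ (mod m₂): 10⁻¹ ≡ 5 (mod 7)
x = a₁·M₁·y₁ + a₂·M₂·y₂ = 6·7·3 + 1·10·5 = 176
Reduce mod 70: x ≡ 36
Check: 36 mod 10 = 6 ✓, 36 mod 7 = 1 ✓

x ≡ 36 (mod 70)


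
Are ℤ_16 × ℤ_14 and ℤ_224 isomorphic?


Comparing ℤ_16 × ℤ_14 and ℤ_224:
gcd(16,14) = 2 ≠ 1. Max element order in ℤ_16×ℤ_14 is lcm(16,14) = 112 < 224, so it has no element of order 224

No, ℤ_16 × ℤ_14 ≇ ℤ_224


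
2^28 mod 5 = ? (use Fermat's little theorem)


Fermat's little theorem: if p is prime and gcd(a,p)=1, then a^(p-1) ≡ 1 (mod p)
p = 5 is prime, gcd(2,5) = 1
Reduce exponent: 28 mod 4 = 0
So 2^28 ≡ 2^0 (mod 5)
2^0 = 1

2^28 ≡ 1 (mod 5)


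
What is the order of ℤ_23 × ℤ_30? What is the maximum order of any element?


|ℤ_23 × ℤ_30| = 23 × 30 = 690
Max element order = lcm(23,30) = 690
Cyclic? Yes (gcd=1)

|ℤ_23×ℤ_30| = 690, max element order = 690


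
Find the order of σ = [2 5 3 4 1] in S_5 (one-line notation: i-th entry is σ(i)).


Cycle decomposition: (1 2 5)
Cycle lengths: 3
Order = lcm(3) = 3

ord(σ) = 3


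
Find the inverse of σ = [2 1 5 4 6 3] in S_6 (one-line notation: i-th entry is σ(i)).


To find σ⁻¹, swap domain and range:
σ(1) = 2 → σ⁻¹(2) = 1
σ(2) = 1 → σ⁻¹(1) = 2
σ(3) = 5 → σ⁻¹(5) = 3
σ(4) = 4 → σ⁻¹(4) = 4
σ(5) = 6 → σ⁻¹(6) = 5
σ(6) = 3 → σ⁻¹(3) = 6

σ⁻¹ = [2 1 6 4 3 5]


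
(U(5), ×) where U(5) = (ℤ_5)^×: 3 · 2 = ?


Operation: multiplication mod 5
3 · 2 = (a × b) mod 5 with a = 3, b = 2

3 · 2 = 1


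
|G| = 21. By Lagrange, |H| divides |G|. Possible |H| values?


Lagrange's theorem: |H| divides |G|
|G| = 21
Divisors of 21: 1, 3, 7, 21

Possible subgroup orders: {1, 3, 7, 21}


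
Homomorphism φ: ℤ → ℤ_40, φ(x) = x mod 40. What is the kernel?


Kernel = preimage of identity
ker(φ) = {x ∈ ℤ : x ≡ 0 (mod 40)} = 40ℤ = {0, ±40, ±80, ...}

ker(φ) = 40ℤ


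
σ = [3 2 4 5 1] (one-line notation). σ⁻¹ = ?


To find σ⁻¹, swap domain and range:
σ(1) = 3 → σ⁻¹(3) = 1
σ(2) = 2 → σ⁻¹(2) = 2
σ(3) = 4 → σ⁻¹(4) = 3
σ(4) = 5 → σ⁻¹(5) = 4
σ(5) = 1 → σ⁻¹(1) = 5

σ⁻¹ = [5 2 1 3 4]


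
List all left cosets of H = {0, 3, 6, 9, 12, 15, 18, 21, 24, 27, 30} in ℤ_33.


H = {0, 3, 6, 9, 12, 15, 18, 21, 24, 27, 30}, |H| = 11
Number of cosets = |G|/|H| = 33/11 = 3
0 + H = {0, 3, 6, 9, 12, 15, 18, 21, 24, 27, 30}
1 + H = {1, 4, 7, 10, 13, 16, 19, 22, 25, 28, 31}
2 + H = {2, 5, 8, 11, 14, 17, 20, 23, 26, 29, 32}

Cosets: 0+H={0,3,6,9,12,15,18,21,24,27,30}; 1+H={1,4,7,10,13,16,19,22,25,28,31}; 2+H={2,5,8,11,14,17,20,23,26,29,32}


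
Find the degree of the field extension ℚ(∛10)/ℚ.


∛10 has minimal polynomial x³ - 10 (irreducible over ℚ since 10 is not a perfect cube)

[ℚ(∛10)/ℚ] = 3


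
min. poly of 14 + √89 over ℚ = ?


Let α = 14 + √89. Then α - 14 = √89, so (α - 14)² = 89, giving α² - 28α + 107 = 0. Degree 2 and α ∉ ℚ, so this is the minimal polynomial.

Minimal polynomial: x² - 28x + 107


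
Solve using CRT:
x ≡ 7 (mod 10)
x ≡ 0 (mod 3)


m₁ = 10, m₂ = 3, gcd = 1, so CRT applies. M = m₁·m₂ = 30
Let M₁ = M/m₁ = 3, M₂ = M/m₂ = 10
Find y₁ ≡ M₁⁻¹ (mod m₁): 3⁻¹ ≡ 7 (mod 10)
Find y₂ ≡ M₂⁻¹ (mod m₂): 10⁻¹ ≡ 1 (mod 3)
x = a₁·M₁·y₁ + a₂·M₂·y₂ = 7·3·7 + 0·10·1 = 147
Reduce mod 30: x ≡ 27
Check: 27 mod 10 = 7 ✓, 27 mod 3 = 0 ✓

x ≡ 27 (mod 30)


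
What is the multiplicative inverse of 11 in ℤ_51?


Use the extended Euclidean algorithm to write 1 = 11·s + 51·t; then s mod 51 is the inverse.
Euclidean algorithm:
  11 = 0·51 + 11
  51 = 4·11 + 7
  11 = 1·7 + 4
  7 = 1·4 + 3
  4 = 1·3 + 1
  3 = 3·1 + 0
gcd(11,51) = 1
Back-substitution gives: 11·(14) + 51·(-3) = 1
So 11⁻¹ ≡ 14 ≡ 14 (mod 51)
Check: 11 × 14 = 154 ≡ 1 (mod 51) ✓

11⁻¹ ≡ 14 (mod 51)


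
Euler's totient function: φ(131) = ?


Factor n: 131 = 131
φ(n) = n · ∏(1 - 1/p) over distinct primes p | n
φ(131) = 131 · (1 - 1/131) = 130

φ(131) = 130


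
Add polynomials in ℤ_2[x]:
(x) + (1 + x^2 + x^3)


Add coefficients mod 2:
x^0: 0 + 1 = 1 (mod 2)
x^1: 1 + 0 = 1 (mod 2)
x^2: 0 + 1 = 1 (mod 2)
x^3: 0 + 1 = 1 (mod 2)
Result: 1 + x + x^2 + x^3

f + g = 1 + x + x^2 + x^3


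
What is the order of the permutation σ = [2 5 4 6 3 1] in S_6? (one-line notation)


Cycle decomposition: (1 2 5 3 4 6)
Cycle lengths: 6
Order = lcm(6) = 6

ord(σ) = 6


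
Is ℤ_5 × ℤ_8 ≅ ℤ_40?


Comparing ℤ_5 × ℤ_8 and ℤ_40:
gcd(5,8) = 1, so ℤ_5 × ℤ_8 ≅ ℤ_40 (CRT)

Yes, ℤ_5 × ℤ_8 ≅ ℤ_40


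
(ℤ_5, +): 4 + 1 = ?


Operation: addition mod 5
4 + 1 = (a + b) mod 5 with a = 4, b = 1

4 + 1 = 0


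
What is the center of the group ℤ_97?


Z(G) = {g ∈ G | gx = xg for all x ∈ G}
ℤ_97 is abelian, so Z(G) = G

Z(ℤ_97) = ℤ_97


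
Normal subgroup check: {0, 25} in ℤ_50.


H = {0, 25} in ℤ_50
ℤ_50 is abelian; every subgroup of an abelian group is normal

Yes, normal subgroup


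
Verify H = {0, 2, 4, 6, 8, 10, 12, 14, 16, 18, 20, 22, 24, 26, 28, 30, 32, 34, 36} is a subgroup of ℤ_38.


Subgroup test for H = {0, 2, 4, 6, 8, 10, 12, 14, 16, 18, 20, 22, 24, 26, 28, 30, 32, 34, 36} in (ℤ_38, +):
(1) 0 ∈ H? Yes
(2) Closure: for all a,b ∈ H, (a+b) mod 38 ∈ H? Yes
(3) Inverses: for all a ∈ H, -a mod 38 ∈ H? Yes

Yes, H is a subgroup of ℤ_38


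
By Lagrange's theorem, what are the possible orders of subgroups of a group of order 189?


Lagrange's theorem: |H| divides |G|
|G| = 189
Divisors of 189: 1, 3, 7, 9, 21, 27, 63, 189

Possible subgroup orders: {1, 3, 7, 9, 21, 27, 63, 189}


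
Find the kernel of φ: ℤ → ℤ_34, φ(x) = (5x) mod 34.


Kernel = preimage of identity
ker(φ) = {x ∈ ℤ : 5x ≡ 0 (mod 34)}. gcd(5,34) = 1, so 5x ≡ 0 (mod 34) ⟺ x ≡ 0 (mod 34/1 = 34). Hence ker(φ) = 34ℤ

ker(φ) = 34ℤ


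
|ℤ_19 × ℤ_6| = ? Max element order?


|ℤ_19 × ℤ_6| = 19 × 6 = 114
Max element order = lcm(19,6) = 114
Cyclic? Yes (gcd=1)

|ℤ_19×ℤ_6| = 114, max element order = 114


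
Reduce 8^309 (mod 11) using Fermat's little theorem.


Fermat's little theorem: if p is prime and gcd(a,p)=1, then a^(p-1) ≡ 1 (mod p)
p = 11 is prime, gcd(8,11) = 1
Reduce exponent: 309 mod 10 = 9
So 8^309 ≡ 8^9 (mod 11)
8^9 mod 11 = 7

8^309 ≡ 7 (mod 11)


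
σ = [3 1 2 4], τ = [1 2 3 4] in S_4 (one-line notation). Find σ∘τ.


σ∘τ: apply τ first, then σ
1 →τ 1 →σ 3
2 →τ 2 →σ 1
3 →τ 3 →σ 2
4 →τ 4 →σ 4

σ∘τ = [3 1 2 4]


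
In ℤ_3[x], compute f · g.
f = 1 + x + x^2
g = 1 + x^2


Expand and collect like terms; reduce coefficients mod 3:
x^0: 1·1 = 1 ≡ 1 (mod 3)
x^1: 1·0 + 1·1 = 1 ≡ 1 (mod 3)
x^2: 1·1 + 1·0 + 1·1 = 2 ≡ 2 (mod 3)
x^3: 1·1 + 1·0 = 1 ≡ 1 (mod 3)
x^4: 1·1 = 1 ≡ 1 (mod 3)
Result: 1 + x + 2x^2 + x^3 + x^4

f · g = 1 + x + 2x^2 + x^3 + x^4


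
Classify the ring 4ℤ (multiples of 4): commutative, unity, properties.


4ℤ is a commutative ring under +,× but has no multiplicative identity (1 ∉ 4ℤ); it has no zero divisors, but without unity it is not an integral domain
Commutative: Yes
Integral domain: No
Has unity: No

4ℤ (multiples of 4): Commutative=Yes, Unity=No


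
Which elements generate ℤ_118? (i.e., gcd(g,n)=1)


g generates ℤ_n iff gcd(g,n) = 1
Prime factors of 118: 2, 59
Generators are g ∈ {1,...,117} not divisible by any of these primes.
Generators: {1, 3, 5, 7, 9, 11, 13, 15, 17, 19, 21, 23, 25, 27, 29, 31, 33, 35, 37, 39, 41, 43, 45, 47, 49, 51, 53, 55, 57, 61, 63, 65, 67, 69, 71, 73, 75, 77, 79, 81, 83, 85, 87, 89, 91, 93, 95, 97, 99, 101, 103, 105, 107, 109, 111, 113, 115, 117}
Number of generators = φ(118) = 58

Generators of ℤ_118 = {1, 3, 5, 7, 9, 11, 13, 15, 17, 19, 21, 23, 25, 27, 29, 31, 33, 35, 37, 39, 41, 43, 45, 47, 49, 51, 53, 55, 57, 61, 63, 65, 67, 69, 71, 73, 75, 77, 79, 81, 83, 85, 87, 89, 91, 93, 95, 97, 99, 101, 103, 105, 107, 109, 111, 113, 115, 117}


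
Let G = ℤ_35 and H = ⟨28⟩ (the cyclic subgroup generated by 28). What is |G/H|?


|⟨28⟩| = n / gcd(28, 35) = 35 / 7 = 5
H is normal (ℤ_35 is abelian).
|G/H| = |G| / |H| = 35 / 5 = 7

|G/H| = 7


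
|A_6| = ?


|A_n| = n!/2 (even permutations)
|A_6| = 6!/2 = 720/2 = 360

|A_6| = 360


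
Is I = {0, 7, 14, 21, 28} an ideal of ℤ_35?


Check ideal conditions for I = {0, 7, 14, 21, 28} in ℤ_35:
(1) I is an additive subgroup? Yes
(2) For r ∈ ℤ_35 and a ∈ I: r·a ∈ I? Yes

Yes, I is an ideal of ℤ_35


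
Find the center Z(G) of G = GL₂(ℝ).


Z(G) = {g ∈ G | gx = xg for all x ∈ G}
Only scalar multiples of the identity commute with all invertible matrices

Z(GL₂(ℝ)) = {aI : a ∈ ℝ, a ≠ 0}


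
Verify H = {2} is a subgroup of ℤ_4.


Subgroup test for H = {2} in (ℤ_4, +):
(1) 0 ∈ H? No
(2) Closure: for all a,b ∈ H, (a+b) mod 4 ∈ H? No  [counterexample: 2 + 2 = 0 ∉ H]
(3) Inverses: for all a ∈ H, -a mod 4 ∈ H? Yes

No, H is not a subgroup of ℤ_4


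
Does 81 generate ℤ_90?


g generates ℤ_n iff gcd(g, n) = 1
gcd(81, 90) = 9
Since gcd = 9 ≠ 1, ⟨81⟩ has order 10 < 90, so 81 is not a generator.

No, 81 does not generate ℤ_90


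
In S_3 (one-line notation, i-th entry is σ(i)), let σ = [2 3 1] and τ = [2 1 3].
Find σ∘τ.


σ∘τ: apply τ first, then σ
1 →τ 2 →σ 3
2 →τ 1 →σ 2
3 →τ 3 →σ 1

σ∘τ = [3 2 1]


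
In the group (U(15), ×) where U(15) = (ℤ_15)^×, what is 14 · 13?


Operation: multiplication mod 15
14 · 13 = (a × b) mod 15 with a = 14, b = 13

14 · 13 = 2


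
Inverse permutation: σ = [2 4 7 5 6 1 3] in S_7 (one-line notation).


To find σ⁻¹, swap domain and range:
σ(1) = 2 → σ⁻¹(2) = 1
σ(2) = 4 → σ⁻¹(4) = 2
σ(3) = 7 → σ⁻¹(7) = 3
σ(4) = 5 → σ⁻¹(5) = 4
σ(5) = 6 → σ⁻¹(6) = 5
σ(6) = 1 → σ⁻¹(1) = 6
σ(7) = 3 → σ⁻¹(3) = 7

σ⁻¹ = [6 1 7 2 4 5 3]


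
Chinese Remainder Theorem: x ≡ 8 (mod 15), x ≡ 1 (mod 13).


m₁ = 15, m₂ = 13, gcd = 1, so CRT applies. M = m₁·m₂ = 195
Let M₁ = M/m₁ = 13, M₂ = M/m₂ = 15
Find y₁ ≡ M₁⁻¹ (mod m₁): 13⁻¹ ≡ 7 (mod 15)
Find y₂ ≡ M₂⁻¹ (mod m₂): 15⁻¹ ≡ 7 (mod 13)
x = a₁·M₁·y₁ + a₂·M₂·y₂ = 8·13·7 + 1·15·7 = 833
Reduce mod 195: x ≡ 53
Check: 53 mod 15 = 8 ✓, 53 mod 13 = 1 ✓

x ≡ 53 (mod 195)


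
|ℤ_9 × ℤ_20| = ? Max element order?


|ℤ_9 × ℤ_20| = 9 × 20 = 180
Max element order = lcm(9,20) = 180
Cyclic? Yes (gcd=1)

|ℤ_9×ℤ_20| = 180, max element order = 180


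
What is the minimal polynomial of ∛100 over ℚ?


∛100 satisfies x³ - 100 = 0, irreducible over ℚ (no rational root; 100 is not a perfect cube)

Minimal polynomial: x³ - 100


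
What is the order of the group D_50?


|D_n| = 2n (n rotations and n reflections)
|D_50| = 2×50 = 100

|D_50| = 100


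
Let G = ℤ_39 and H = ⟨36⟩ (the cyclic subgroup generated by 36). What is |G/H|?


|⟨36⟩| = n / gcd(36, 39) = 39 / 3 = 13
H is normal (ℤ_39 is abelian).
|G/H| = |G| / |H| = 39 / 13 = 3

|G/H| = 3


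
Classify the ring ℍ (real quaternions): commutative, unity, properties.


quaternion multiplication is non-commutative (ij = k ≠ ji = -k); has unity 1; a division ring but not an integral domain since integral domains are commutative by convention
Commutative: No
Integral domain: No
Has unity: Yes

ℍ (real quaternions): Commutative=No, Unity=Yes


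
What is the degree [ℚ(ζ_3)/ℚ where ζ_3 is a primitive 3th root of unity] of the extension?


[ℚ(ζ_n):ℚ] = deg Φ_n(x) = φ(n). Here φ(3) = 2

[ℚ(ζ_3)/ℚ where ζ_3 is a primitive 3th root of unity] = 2


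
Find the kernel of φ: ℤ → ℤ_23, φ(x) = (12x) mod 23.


Kernel = preimage of identity
ker(φ) = {x ∈ ℤ : 12x ≡ 0 (mod 23)}. gcd(12,23) = 1, so 12x ≡ 0 (mod 23) ⟺ x ≡ 0 (mod 23/1 = 23). Hence ker(φ) = 23ℤ

ker(φ) = 23ℤ


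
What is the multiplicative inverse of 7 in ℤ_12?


Use the extended Euclidean algorithm to write 1 = 7·s + 12·t; then s mod 12 is the inverse.
Euclidean algorithm:
  7 = 0·12 + 7
  12 = 1·7 + 5
  7 = 1·5 + 2
  5 = 2·2 + 1
  2 = 2·1 + 0
gcd(7,12) = 1
Back-substitution gives: 7·(-5) + 12·(3) = 1
So 7⁻¹ ≡ -5 ≡ 7 (mod 12)
Check: 7 × 7 = 49 ≡ 1 (mod 12) ✓

7⁻¹ ≡ 7 (mod 12)


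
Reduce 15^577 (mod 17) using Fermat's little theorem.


Fermat's little theorem: if p is prime and gcd(a,p)=1, then a^(p-1) ≡ 1 (mod p)
p = 17 is prime, gcd(15,17) = 1
Reduce exponent: 577 mod 16 = 1
So 15^577 ≡ 15^1 (mod 17)
15^1 mod 17 = 15

15^577 ≡ 15 (mod 17)


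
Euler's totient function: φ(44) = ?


Factor n: 44 = 2^2 × 11
φ(n) = n · ∏(1 - 1/p) over distinct primes p | n
φ(44) = 44 · (1 - 1/2) · (1 - 1/11) = 20

φ(44) = 20


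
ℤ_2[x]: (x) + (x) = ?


Add coefficients mod 2:
x^0: 0 + 0 = 0 (mod 2)
x^1: 1 + 1 = 0 (mod 2)
Result: 0

f + g = 0


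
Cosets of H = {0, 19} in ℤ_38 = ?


H = {0, 19}, |H| = 2
Number of cosets = |G|/|H| = 38/2 = 19
0 + H = {0, 19}
1 + H = {1, 20}
2 + H = {2, 21}
3 + H = {3, 22}
4 + H = {4, 23}
5 + H = {5, 24}
6 + H = {6, 25}
7 + H = {7, 26}
8 + H = {8, 27}
9 + H = {9, 28}
10 + H = {10, 29}
11 + H = {11, 30}
12 + H = {12, 31}
13 + H = {13, 32}
14 + H = {14, 33}
15 + H = {15, 34}
16 + H = {16, 35}
17 + H = {17, 36}
18 + H = {18, 37}

Cosets: 0+H={0,19}; 1+H={1,20}; 2+H={2,21}; 3+H={3,22}; 4+H={4,23}; 5+H={5,24}; 6+H={6,25}; 7+H={7,26}; 8+H={8,27}; 9+H={9,28}; 10+H={10,29}; 11+H={11,30}; 12+H={12,31}; 13+H={13,32}; 14+H={14,33}; 15+H={15,34}; 16+H={16,35}; 17+H={17,36}; 18+H={18,37}


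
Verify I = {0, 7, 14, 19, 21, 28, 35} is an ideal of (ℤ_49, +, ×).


Check ideal conditions for I = {0, 7, 14, 19, 21, 28, 35} in ℤ_49:
(1) I is an additive subgroup? No
(2) For r ∈ ℤ_49 and a ∈ I: r·a ∈ I? No  [counterexample: r=2, a=19, r·a mod 49 = 38 ∉ I]

No, I is not an ideal of ℤ_49


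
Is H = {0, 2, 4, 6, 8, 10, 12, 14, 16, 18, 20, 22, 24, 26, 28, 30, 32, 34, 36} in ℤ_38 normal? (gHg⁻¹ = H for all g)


H = {0, 2, 4, 6, 8, 10, 12, 14, 16, 18, 20, 22, 24, 26, 28, 30, 32, 34, 36} in ℤ_38
ℤ_38 is abelian; every subgroup of an abelian group is normal

Yes, normal subgroup


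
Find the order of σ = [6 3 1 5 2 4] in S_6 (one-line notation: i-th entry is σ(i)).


Cycle decomposition: (1 6 4 5 2 3)
Cycle lengths: 6
Order = lcm(6) = 6

ord(σ) = 6


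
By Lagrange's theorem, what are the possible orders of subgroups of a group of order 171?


Lagrange's theorem: |H| divides |G|
|G| = 171
Divisors of 171: 1, 3, 9, 19, 57, 171

Possible subgroup orders: {1, 3, 9, 19, 57, 171}


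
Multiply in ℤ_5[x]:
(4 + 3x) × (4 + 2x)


Expand and collect like terms; reduce coefficients mod 5:
x^0: 4·4 = 16 ≡ 1 (mod 5)
x^1: 4·2 + 3·4 = 20 ≡ 0 (mod 5)
x^2: 3·2 = 6 ≡ 1 (mod 5)
Result: 1 + x^2

f · g = 1 + x^2


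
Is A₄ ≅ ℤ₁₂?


Comparing A₄ and ℤ₁₂:
A₄ is non-abelian, ℤ₁₂ is abelian

No, A₄ ≇ ℤ₁₂


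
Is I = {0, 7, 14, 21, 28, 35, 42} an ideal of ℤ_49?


Check ideal conditions for I = {0, 7, 14, 21, 28, 35, 42} in ℤ_49:
(1) I is an additive subgroup? Yes
(2) For r ∈ ℤ_49 and a ∈ I: r·a ∈ I? Yes

Yes, I is an ideal of ℤ_49


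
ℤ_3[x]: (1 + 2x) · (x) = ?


Expand and collect like terms; reduce coefficients mod 3:
x^0: 1·0 = 0 ≡ 0 (mod 3)
x^1: 1·1 + 2·0 = 1 ≡ 1 (mod 3)
x^2: 2·1 = 2 ≡ 2 (mod 3)
Result: x + 2x^2

f · g = x + 2x^2


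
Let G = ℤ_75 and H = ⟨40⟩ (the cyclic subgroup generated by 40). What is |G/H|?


|⟨40⟩| = n / gcd(40, 75) = 75 / 5 = 15
H is normal (ℤ_75 is abelian).
|G/H| = |G| / |H| = 75 / 15 = 5

|G/H| = 5


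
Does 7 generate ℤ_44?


g generates ℤ_n iff gcd(g, n) = 1
gcd(7, 44) = 1
Since gcd = 1, 7 is a generator.

Yes, 7 generates ℤ_44


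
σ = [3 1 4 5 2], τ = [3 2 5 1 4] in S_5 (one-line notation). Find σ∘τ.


σ∘τ: apply τ first, then σ
1 →τ 3 →σ 4
2 →τ 2 →σ 1
3 →τ 5 →σ 2
4 →τ 1 →σ 3
5 →τ 4 →σ 5

σ∘τ = [4 1 2 3 5]


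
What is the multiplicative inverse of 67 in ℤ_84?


Use the extended Euclidean algorithm to write 1 = 67·s + 84·t; then s mod 84 is the inverse.
Euclidean algorithm:
  67 = 0·84 + 67
  84 = 1·67 + 17
  67 = 3·17 + 16
  17 = 1·16 + 1
  16 = 16·1 + 0
gcd(67,84) = 1
Back-substitution gives: 67·(-5) + 84·(4) = 1
So 67⁻¹ ≡ -5 ≡ 79 (mod 84)
Check: 67 × 79 = 5293 ≡ 1 (mod 84) ✓

67⁻¹ ≡ 79 (mod 84)


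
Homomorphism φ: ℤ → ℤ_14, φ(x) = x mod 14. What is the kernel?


Kernel = preimage of identity
ker(φ) = {x ∈ ℤ : x ≡ 0 (mod 14)} = 14ℤ = {0, ±14, ±28, ...}

ker(φ) = 14ℤ


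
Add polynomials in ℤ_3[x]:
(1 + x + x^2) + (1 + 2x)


Add coefficients mod 3:
x^0: 1 + 1 = 2 (mod 3)
x^1: 1 + 2 = 0 (mod 3)
x^2: 1 + 0 = 1 (mod 3)
Result: 2 + x^2

f + g = 2 + x^2


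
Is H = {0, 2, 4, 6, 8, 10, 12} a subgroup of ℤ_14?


Subgroup test for H = {0, 2, 4, 6, 8, 10, 12} in (ℤ_14, +):
(1) 0 ∈ H? Yes
(2) Closure: for all a,b ∈ H, (a+b) mod 14 ∈ H? Yes
(3) Inverses: for all a ∈ H, -a mod 14 ∈ H? Yes

Yes, H is a subgroup of ℤ_14


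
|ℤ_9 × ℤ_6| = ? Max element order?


|ℤ_9 × ℤ_6| = 9 × 6 = 54
Max element order = lcm(9,6) = 18
Cyclic? No (gcd=3)

|ℤ_9×ℤ_6| = 54, max element order = 18


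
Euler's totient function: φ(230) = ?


Factor n: 230 = 2 × 5 × 23
φ(n) = n · ∏(1 - 1/p) over distinct primes p | n
φ(230) = 230 · (1 - 1/2) · (1 - 1/5) · (1 - 1/23) = 88

φ(230) = 88


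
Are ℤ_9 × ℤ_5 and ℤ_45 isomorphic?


Comparing ℤ_9 × ℤ_5 and ℤ_45:
gcd(9,5) = 1, so ℤ_9 × ℤ_5 ≅ ℤ_45 (CRT)

Yes, ℤ_9 × ℤ_5 ≅ ℤ_45


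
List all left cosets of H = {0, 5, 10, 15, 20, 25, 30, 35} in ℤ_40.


H = {0, 5, 10, 15, 20, 25, 30, 35}, |H| = 8
Number of cosets = |G|/|H| = 40/8 = 5
0 + H = {0, 5, 10, 15, 20, 25, 30, 35}
1 + H = {1, 6, 11, 16, 21, 26, 31, 36}
2 + H = {2, 7, 12, 17, 22, 27, 32, 37}
3 + H = {3, 8, 13, 18, 23, 28, 33, 38}
4 + H = {4, 9, 14, 19, 24, 29, 34, 39}

Cosets: 0+H={0,5,10,15,20,25,30,35}; 1+H={1,6,11,16,21,26,31,36}; 2+H={2,7,12,17,22,27,32,37}; 3+H={3,8,13,18,23,28,33,38}; 4+H={4,9,14,19,24,29,34,39}


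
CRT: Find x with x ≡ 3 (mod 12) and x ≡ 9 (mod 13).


m₁ = 12, m₂ = 13, gcd = 1, so CRT applies. M = m₁·m₂ = 156
Let M₁ = M/m₁ = 13, M₂ = M/m₂ = 12
Find y₁ ≡ M₁⁻¹ (mod m₁): 13⁻¹ ≡ 1 (mod 12)
Find y₂ ≡ M₂⁻¹ (mod m₂): 12⁻¹ ≡ 12 (mod 13)
x = a₁·M₁·y₁ + a₂·M₂·y₂ = 3·13·1 + 9·12·12 = 1335
Reduce mod 156: x ≡ 87
Check: 87 mod 12 = 3 ✓, 87 mod 13 = 9 ✓

x ≡ 87 (mod 156)


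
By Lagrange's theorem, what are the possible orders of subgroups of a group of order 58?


Lagrange's theorem: |H| divides |G|
|G| = 58
Divisors of 58: 1, 2, 29, 58

Possible subgroup orders: {1, 2, 29, 58}


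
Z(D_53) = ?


Z(G) = {g ∈ G | gx = xg for all x ∈ G}
For odd n, Z(D_n) = {e}: no nontrivial rotation commutes with all reflections

Z(D_53) = {e}


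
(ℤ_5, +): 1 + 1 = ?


Operation: addition mod 5
1 + 1 = (a + b) mod 5 with a = 1, b = 1

1 + 1 = 2


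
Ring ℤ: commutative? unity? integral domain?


integers form a commutative ring with unity 1; no zero divisors
Commutative: Yes
Integral domain: Yes
Has unity: Yes

ℤ: Commutative=Yes, Unity=Yes


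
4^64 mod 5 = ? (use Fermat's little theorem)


Fermat's little theorem: if p is prime and gcd(a,p)=1, then a^(p-1) ≡ 1 (mod p)
p = 5 is prime, gcd(4,5) = 1
Reduce exponent: 64 mod 4 = 0
So 4^64 ≡ 4^0 (mod 5)
4^0 = 1

4^64 ≡ 1 (mod 5)


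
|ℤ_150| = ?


ℤ_n has n elements.

|ℤ_150| = 150


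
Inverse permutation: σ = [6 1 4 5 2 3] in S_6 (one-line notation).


To find σ⁻¹, swap domain and range:
σ(1) = 6 → σ⁻¹(6) = 1
σ(2) = 1 → σ⁻¹(1) = 2
σ(3) = 4 → σ⁻¹(4) = 3
σ(4) = 5 → σ⁻¹(5) = 4
σ(5) = 2 → σ⁻¹(2) = 5
σ(6) = 3 → σ⁻¹(3) = 6

σ⁻¹ = [2 5 6 3 4 1]


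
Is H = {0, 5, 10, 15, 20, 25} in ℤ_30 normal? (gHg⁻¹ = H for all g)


H = {0, 5, 10, 15, 20, 25} in ℤ_30
ℤ_30 is abelian; every subgroup of an abelian group is normal

Yes, normal subgroup


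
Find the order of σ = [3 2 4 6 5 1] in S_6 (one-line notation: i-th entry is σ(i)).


Cycle decomposition: (1 3 4 6)
Cycle lengths: 4
Order = lcm(4) = 4

ord(σ) = 4


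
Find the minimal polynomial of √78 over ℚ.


√78 satisfies x² - 78 = 0, irreducible over ℚ since 78 is squarefree

Minimal polynomial: x² - 78


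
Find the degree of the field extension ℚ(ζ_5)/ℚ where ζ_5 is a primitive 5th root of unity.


[ℚ(ζ_n):ℚ] = deg Φ_n(x) = φ(n). Here φ(5) = 4

[ℚ(ζ_5)/ℚ where ζ_5 is a primitive 5th root of unity] = 4


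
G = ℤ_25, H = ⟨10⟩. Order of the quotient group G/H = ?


|⟨10⟩| = n / gcd(10, 25) = 25 / 5 = 5
H is normal (ℤ_25 is abelian).
|G/H| = |G| / |H| = 25 / 5 = 5

|G/H| = 5


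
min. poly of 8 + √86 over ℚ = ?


Let α = 8 + √86. Then α - 8 = √86, so (α - 8)² = 86, giving α² - 16α - 22 = 0. Degree 2 and α ∉ ℚ, so this is the minimal polynomial.

Minimal polynomial: x² - 16x - 22


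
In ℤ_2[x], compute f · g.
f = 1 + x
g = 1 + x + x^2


Expand and collect like terms; reduce coefficients mod 2:
x^0: 1·1 = 1 ≡ 1 (mod 2)
x^1: 1·1 + 1·1 = 2 ≡ 0 (mod 2)
x^2: 1·1 + 1·1 = 2 ≡ 0 (mod 2)
x^3: 1·1 = 1 ≡ 1 (mod 2)
Result: 1 + x^3

f · g = 1 + x^3


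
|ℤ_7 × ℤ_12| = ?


|A × B| = |A| · |B|
|ℤ_7 × ℤ_12| = 7 × 12 = 84

|ℤ_7 × ℤ_12| = 84


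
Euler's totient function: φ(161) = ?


Factor n: 161 = 7 × 23
φ(n) = n · ∏(1 - 1/p) over distinct primes p | n
φ(161) = 161 · (1 - 1/7) · (1 - 1/23) = 132

φ(161) = 132


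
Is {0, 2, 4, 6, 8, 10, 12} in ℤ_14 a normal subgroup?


H = {0, 2, 4, 6, 8, 10, 12} in ℤ_14
ℤ_14 is abelian; every subgroup of an abelian group is normal

Yes, normal subgroup


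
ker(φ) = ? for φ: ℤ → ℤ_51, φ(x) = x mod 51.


Kernel = preimage of identity
ker(φ) = {x ∈ ℤ : x ≡ 0 (mod 51)} = 51ℤ = {0, ±51, ±102, ...}

ker(φ) = 51ℤ


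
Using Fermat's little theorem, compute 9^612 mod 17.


Fermat's little theorem: if p is prime and gcd(a,p)=1, then a^(p-1) ≡ 1 (mod p)
p = 17 is prime, gcd(9,17) = 1
Reduce exponent: 612 mod 16 = 4
So 9^612 ≡ 9^4 (mod 17)
9^4 mod 17 = 16

9^612 ≡ 16 (mod 17)
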